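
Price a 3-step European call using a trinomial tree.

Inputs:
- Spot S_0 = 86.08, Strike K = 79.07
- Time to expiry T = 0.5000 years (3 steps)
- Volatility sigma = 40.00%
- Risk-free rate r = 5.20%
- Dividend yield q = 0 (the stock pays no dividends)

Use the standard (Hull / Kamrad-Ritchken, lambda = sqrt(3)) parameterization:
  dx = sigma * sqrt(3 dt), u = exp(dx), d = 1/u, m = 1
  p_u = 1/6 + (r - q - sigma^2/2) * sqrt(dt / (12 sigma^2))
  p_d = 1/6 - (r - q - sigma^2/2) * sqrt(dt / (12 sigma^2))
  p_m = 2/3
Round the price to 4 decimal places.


Answer: Price = V(0,0) = 14.4831

Derivation:
dt = T/N = 0.166667; dx = sigma*sqrt(3*dt) = 0.282843
u = exp(dx) = 1.326896; d = 1/u = 0.753638
p_u = 0.158417, p_m = 0.666667, p_d = 0.174916
Discount per step: exp(-r*dt) = 0.991371
Stock lattice S(k, j) with j the centered position index:
  k=0: S(0,+0) = 86.0800
  k=1: S(1,-1) = 64.8732; S(1,+0) = 86.0800; S(1,+1) = 114.2192
  k=2: S(2,-2) = 48.8909; S(2,-1) = 64.8732; S(2,+0) = 86.0800; S(2,+1) = 114.2192; S(2,+2) = 151.5571
  k=3: S(3,-3) = 36.8461; S(3,-2) = 48.8909; S(3,-1) = 64.8732; S(3,+0) = 86.0800; S(3,+1) = 114.2192; S(3,+2) = 151.5571; S(3,+3) = 201.1006
Terminal payoffs V(N, j) = max(S_T - K, 0):
  V(3,-3) = 0.000000; V(3,-2) = 0.000000; V(3,-1) = 0.000000; V(3,+0) = 7.010000; V(3,+1) = 35.149246; V(3,+2) = 72.487111; V(3,+3) = 122.030591
Backward induction: V(k, j) = exp(-r*dt) * [p_u * V(k+1, j+1) + p_m * V(k+1, j) + p_d * V(k+1, j-1)]
  V(2,-2) = exp(-r*dt) * [p_u*0.000000 + p_m*0.000000 + p_d*0.000000] = 0.000000
  V(2,-1) = exp(-r*dt) * [p_u*7.010000 + p_m*0.000000 + p_d*0.000000] = 1.100921
  V(2,+0) = exp(-r*dt) * [p_u*35.149246 + p_m*7.010000 + p_d*0.000000] = 10.153198
  V(2,+1) = exp(-r*dt) * [p_u*72.487111 + p_m*35.149246 + p_d*7.010000] = 35.830311
  V(2,+2) = exp(-r*dt) * [p_u*122.030591 + p_m*72.487111 + p_d*35.149246] = 73.167769
  V(1,-1) = exp(-r*dt) * [p_u*10.153198 + p_m*1.100921 + p_d*0.000000] = 2.322174
  V(1,+0) = exp(-r*dt) * [p_u*35.830311 + p_m*10.153198 + p_d*1.100921] = 12.528449
  V(1,+1) = exp(-r*dt) * [p_u*73.167769 + p_m*35.830311 + p_d*10.153198] = 36.932387
  V(0,+0) = exp(-r*dt) * [p_u*36.932387 + p_m*12.528449 + p_d*2.322174] = 14.483141


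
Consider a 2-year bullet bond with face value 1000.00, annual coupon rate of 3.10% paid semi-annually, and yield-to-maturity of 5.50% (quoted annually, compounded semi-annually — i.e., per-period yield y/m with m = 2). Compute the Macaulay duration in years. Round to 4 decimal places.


Coupon per period c = face * coupon_rate / m = 15.500000
Periods per year m = 2; per-period yield y/m = 0.027500
Number of cashflows N = 4
Cashflows (t years, CF_t, discount factor 1/(1+y/m)^(m*t), PV):
  t = 0.5000: CF_t = 15.500000, DF = 0.973236, PV = 15.085158
  t = 1.0000: CF_t = 15.500000, DF = 0.947188, PV = 14.681419
  t = 1.5000: CF_t = 15.500000, DF = 0.921838, PV = 14.288486
  t = 2.0000: CF_t = 1015.500000, DF = 0.897166, PV = 911.071803
Price P = sum_t PV_t = 955.126866
Macaulay numerator sum_t t * PV_t:
  t * PV_t at t = 0.5000: 7.542579
  t * PV_t at t = 1.0000: 14.681419
  t * PV_t at t = 1.5000: 21.432729
  t * PV_t at t = 2.0000: 1822.143605
Macaulay duration D = (sum_t t * PV_t) / P = 1865.800332 / 955.126866 = 1.953458

Answer: Macaulay duration = 1.9535 years


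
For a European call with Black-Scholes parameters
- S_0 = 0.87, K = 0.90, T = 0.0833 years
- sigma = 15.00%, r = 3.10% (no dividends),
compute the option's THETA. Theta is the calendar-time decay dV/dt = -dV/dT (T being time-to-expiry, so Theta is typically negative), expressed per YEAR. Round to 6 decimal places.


d1 = -0.7017855317; d2 = -0.7450781408
phi(d1) = 0.3118634025; exp(-qT) = 1.0000000000; exp(-rT) = 0.9974210313
Theta = -S*exp(-qT)*phi(d1)*sigma/(2*sqrt(T)) - r*K*exp(-rT)*N(d2) + q*S*exp(-qT)*N(d1)
N(d1) = 0.2414064615; N(d2) = 0.2281122414; sqrt(T) = 0.2886173938
Term 1 = -0.8700 * 1.0000000000 * 0.3118634025 * 0.1500 / (2 * 0.2886173938) = -0.0705054077
Term 2 = -0.0310 * 0.9000 * 0.9974210313 * 0.2281122414 = -0.0063479181
Term 3 = 0 (no dividend yield, q = 0)
Theta = -0.0705054077 + (-0.0063479181) + (0.0000000000) = -0.076853

Answer: Theta = -0.076853


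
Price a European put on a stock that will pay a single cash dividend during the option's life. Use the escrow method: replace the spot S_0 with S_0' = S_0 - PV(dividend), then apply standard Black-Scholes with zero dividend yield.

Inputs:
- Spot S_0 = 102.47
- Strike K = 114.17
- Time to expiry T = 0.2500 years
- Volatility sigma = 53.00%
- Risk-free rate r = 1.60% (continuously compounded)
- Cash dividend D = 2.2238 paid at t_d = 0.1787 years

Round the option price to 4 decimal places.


PV(D) = D * exp(-r * t_d) = 2.2238 * 0.99714488 = 2.21745079
S_0' = S_0 - PV(D) = 102.4700 - 2.21745079 = 100.25254921
d1 = (ln(S_0'/K) + (r + sigma^2/2)*T) / (sigma*sqrt(T)) = -0.34295687
d2 = d1 - sigma*sqrt(T) = -0.60795687
exp(-rT) = 0.99600799
N(-d1) = 0.63418455; N(-d2) = 0.72839196
P = K * exp(-rT) * N(-d2) - S_0' * N(-d1) = 114.1700 * 0.99600799 * 0.72839196 - 100.25254921 * 0.63418455 = 19.2499

Answer: Price = 19.2499


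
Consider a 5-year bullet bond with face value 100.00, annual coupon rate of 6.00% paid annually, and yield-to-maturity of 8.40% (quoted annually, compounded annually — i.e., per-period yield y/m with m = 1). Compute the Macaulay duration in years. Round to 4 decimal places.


Coupon per period c = face * coupon_rate / m = 6.000000
Periods per year m = 1; per-period yield y/m = 0.084000
Number of cashflows N = 5
Cashflows (t years, CF_t, discount factor 1/(1+y/m)^(m*t), PV):
  t = 1.0000: CF_t = 6.000000, DF = 0.922509, PV = 5.535055
  t = 2.0000: CF_t = 6.000000, DF = 0.851023, PV = 5.106140
  t = 3.0000: CF_t = 6.000000, DF = 0.785077, PV = 4.710461
  t = 4.0000: CF_t = 6.000000, DF = 0.724241, PV = 4.345444
  t = 5.0000: CF_t = 106.000000, DF = 0.668119, PV = 70.820576
Price P = sum_t PV_t = 90.517675
Macaulay numerator sum_t t * PV_t:
  t * PV_t at t = 1.0000: 5.535055
  t * PV_t at t = 2.0000: 10.212279
  t * PV_t at t = 3.0000: 14.131383
  t * PV_t at t = 4.0000: 17.381775
  t * PV_t at t = 5.0000: 354.102880
Macaulay duration D = (sum_t t * PV_t) / P = 401.363372 / 90.517675 = 4.434088

Answer: Macaulay duration = 4.4341 years


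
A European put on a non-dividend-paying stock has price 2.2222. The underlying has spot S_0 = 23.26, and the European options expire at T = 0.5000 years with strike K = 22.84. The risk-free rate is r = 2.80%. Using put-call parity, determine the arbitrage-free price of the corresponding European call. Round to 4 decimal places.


Put-call parity: C - P = S_0 * exp(-qT) - K * exp(-rT).
S_0 * exp(-qT) = 23.2600 * 1.00000000 = 23.26000000
K * exp(-rT) = 22.8400 * 0.98609754 = 22.52246791
C = P + S*exp(-qT) - K*exp(-rT)
C = 2.2222 + 23.26000000 - 22.52246791 = 2.9597

Answer: Call price = 2.9597


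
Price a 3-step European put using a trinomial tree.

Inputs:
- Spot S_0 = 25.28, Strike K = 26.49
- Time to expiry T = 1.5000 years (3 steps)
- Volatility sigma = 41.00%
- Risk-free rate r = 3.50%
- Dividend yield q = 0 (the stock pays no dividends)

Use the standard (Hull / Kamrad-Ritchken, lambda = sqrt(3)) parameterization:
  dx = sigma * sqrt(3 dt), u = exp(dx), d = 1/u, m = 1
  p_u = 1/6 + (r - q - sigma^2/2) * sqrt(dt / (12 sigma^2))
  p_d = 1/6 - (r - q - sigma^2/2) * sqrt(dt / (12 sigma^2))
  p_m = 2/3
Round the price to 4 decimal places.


dt = T/N = 0.500000; dx = sigma*sqrt(3*dt) = 0.502145
u = exp(dx) = 1.652262; d = 1/u = 0.605231
p_u = 0.142246, p_m = 0.666667, p_d = 0.191087
Discount per step: exp(-r*dt) = 0.982652
Stock lattice S(k, j) with j the centered position index:
  k=0: S(0,+0) = 25.2800
  k=1: S(1,-1) = 15.3002; S(1,+0) = 25.2800; S(1,+1) = 41.7692
  k=2: S(2,-2) = 9.2602; S(2,-1) = 15.3002; S(2,+0) = 25.2800; S(2,+1) = 41.7692; S(2,+2) = 69.0137
  k=3: S(3,-3) = 5.6045; S(3,-2) = 9.2602; S(3,-1) = 15.3002; S(3,+0) = 25.2800; S(3,+1) = 41.7692; S(3,+2) = 69.0137; S(3,+3) = 114.0287
Terminal payoffs V(N, j) = max(K - S_T, 0):
  V(3,-3) = 20.885458; V(3,-2) = 17.229827; V(3,-1) = 11.189765; V(3,+0) = 1.210000; V(3,+1) = 0.000000; V(3,+2) = 0.000000; V(3,+3) = 0.000000
Backward induction: V(k, j) = exp(-r*dt) * [p_u * V(k+1, j+1) + p_m * V(k+1, j) + p_d * V(k+1, j-1)]
  V(2,-2) = exp(-r*dt) * [p_u*11.189765 + p_m*17.229827 + p_d*20.885458] = 16.773080
  V(2,-1) = exp(-r*dt) * [p_u*1.210000 + p_m*11.189765 + p_d*17.229827] = 10.734842
  V(2,+0) = exp(-r*dt) * [p_u*0.000000 + p_m*1.210000 + p_d*11.189765] = 2.893797
  V(2,+1) = exp(-r*dt) * [p_u*0.000000 + p_m*0.000000 + p_d*1.210000] = 0.227204
  V(2,+2) = exp(-r*dt) * [p_u*0.000000 + p_m*0.000000 + p_d*0.000000] = 0.000000
  V(1,-1) = exp(-r*dt) * [p_u*2.893797 + p_m*10.734842 + p_d*16.773080] = 10.586417
  V(1,+0) = exp(-r*dt) * [p_u*0.227204 + p_m*2.893797 + p_d*10.734842] = 3.943191
  V(1,+1) = exp(-r*dt) * [p_u*0.000000 + p_m*0.227204 + p_d*2.893797] = 0.692216
  V(0,+0) = exp(-r*dt) * [p_u*0.692216 + p_m*3.943191 + p_d*10.586417] = 4.667780

Answer: Price = V(0,0) = 4.6678


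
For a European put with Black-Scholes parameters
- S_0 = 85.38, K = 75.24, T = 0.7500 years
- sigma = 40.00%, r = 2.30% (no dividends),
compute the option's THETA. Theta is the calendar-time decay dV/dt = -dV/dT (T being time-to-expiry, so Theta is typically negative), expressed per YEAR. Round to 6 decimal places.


d1 = 0.5879702720; d2 = 0.2415601105
phi(d1) = 0.3356141797; exp(-qT) = 1.0000000000; exp(-rT) = 0.9828979294
Theta = -S*exp(-qT)*phi(d1)*sigma/(2*sqrt(T)) + r*K*exp(-rT)*N(-d2) - q*S*exp(-qT)*N(-d1)
N(-d1) = 0.2782761235; N(-d2) = 0.4045605170; sqrt(T) = 0.8660254038
Term 1 = -85.3800 * 1.0000000000 * 0.3356141797 * 0.4000 / (2 * 0.8660254038) = -6.6175284321
Term 2 = 0.0230 * 75.2400 * 0.9828979294 * 0.4045605170 = 0.6881269051
Term 3 = 0 (no dividend yield, q = 0)
Theta = -6.6175284321 + (0.6881269051) + (0.0000000000) = -5.929402

Answer: Theta = -5.929402


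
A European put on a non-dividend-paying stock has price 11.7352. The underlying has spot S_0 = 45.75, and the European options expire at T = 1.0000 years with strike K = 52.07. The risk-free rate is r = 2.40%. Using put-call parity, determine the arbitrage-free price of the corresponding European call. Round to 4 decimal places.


Put-call parity: C - P = S_0 * exp(-qT) - K * exp(-rT).
S_0 * exp(-qT) = 45.7500 * 1.00000000 = 45.75000000
K * exp(-rT) = 52.0700 * 0.97628571 = 50.83519691
C = P + S*exp(-qT) - K*exp(-rT)
C = 11.7352 + 45.75000000 - 50.83519691 = 6.6500

Answer: Call price = 6.6500


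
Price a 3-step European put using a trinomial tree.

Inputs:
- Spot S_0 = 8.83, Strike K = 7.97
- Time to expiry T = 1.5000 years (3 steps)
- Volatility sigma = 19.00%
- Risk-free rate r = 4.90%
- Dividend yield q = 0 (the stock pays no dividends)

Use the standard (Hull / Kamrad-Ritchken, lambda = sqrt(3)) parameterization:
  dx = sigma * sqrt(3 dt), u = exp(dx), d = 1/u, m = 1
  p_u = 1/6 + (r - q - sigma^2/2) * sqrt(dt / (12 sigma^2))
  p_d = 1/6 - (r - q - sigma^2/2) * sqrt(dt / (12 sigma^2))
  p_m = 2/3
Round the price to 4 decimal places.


dt = T/N = 0.500000; dx = sigma*sqrt(3*dt) = 0.232702
u = exp(dx) = 1.262005; d = 1/u = 0.792390
p_u = 0.199917, p_m = 0.666667, p_d = 0.133416
Discount per step: exp(-r*dt) = 0.975798
Stock lattice S(k, j) with j the centered position index:
  k=0: S(0,+0) = 8.8300
  k=1: S(1,-1) = 6.9968; S(1,+0) = 8.8300; S(1,+1) = 11.1435
  k=2: S(2,-2) = 5.5442; S(2,-1) = 6.9968; S(2,+0) = 8.8300; S(2,+1) = 11.1435; S(2,+2) = 14.0632
  k=3: S(3,-3) = 4.3932; S(3,-2) = 5.5442; S(3,-1) = 6.9968; S(3,+0) = 8.8300; S(3,+1) = 11.1435; S(3,+2) = 14.0632; S(3,+3) = 17.7478
Terminal payoffs V(N, j) = max(K - S_T, 0):
  V(3,-3) = 3.576833; V(3,-2) = 2.425802; V(3,-1) = 0.973196; V(3,+0) = 0.000000; V(3,+1) = 0.000000; V(3,+2) = 0.000000; V(3,+3) = 0.000000
Backward induction: V(k, j) = exp(-r*dt) * [p_u * V(k+1, j+1) + p_m * V(k+1, j) + p_d * V(k+1, j-1)]
  V(2,-2) = exp(-r*dt) * [p_u*0.973196 + p_m*2.425802 + p_d*3.576833] = 2.233568
  V(2,-1) = exp(-r*dt) * [p_u*0.000000 + p_m*0.973196 + p_d*2.425802] = 0.948903
  V(2,+0) = exp(-r*dt) * [p_u*0.000000 + p_m*0.000000 + p_d*0.973196] = 0.126697
  V(2,+1) = exp(-r*dt) * [p_u*0.000000 + p_m*0.000000 + p_d*0.000000] = 0.000000
  V(2,+2) = exp(-r*dt) * [p_u*0.000000 + p_m*0.000000 + p_d*0.000000] = 0.000000
  V(1,-1) = exp(-r*dt) * [p_u*0.126697 + p_m*0.948903 + p_d*2.233568] = 0.932789
  V(1,+0) = exp(-r*dt) * [p_u*0.000000 + p_m*0.126697 + p_d*0.948903] = 0.205955
  V(1,+1) = exp(-r*dt) * [p_u*0.000000 + p_m*0.000000 + p_d*0.126697] = 0.016494
  V(0,+0) = exp(-r*dt) * [p_u*0.016494 + p_m*0.205955 + p_d*0.932789] = 0.258635

Answer: Price = V(0,0) = 0.2586


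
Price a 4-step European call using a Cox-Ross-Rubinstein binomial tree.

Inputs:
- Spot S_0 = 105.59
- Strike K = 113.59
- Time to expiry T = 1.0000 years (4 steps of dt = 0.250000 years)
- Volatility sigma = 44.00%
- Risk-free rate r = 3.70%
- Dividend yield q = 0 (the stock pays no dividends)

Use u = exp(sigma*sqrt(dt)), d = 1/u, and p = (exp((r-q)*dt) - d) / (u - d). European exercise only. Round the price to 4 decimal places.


dt = T/N = 0.250000
u = exp(sigma*sqrt(dt)) = 1.246077; d = 1/u = 0.802519
p = (exp((r-q)*dt) - d) / (u - d) = 0.466172
Discount per step: exp(-r*dt) = 0.990793
Stock lattice S(k, i) with i counting down-moves:
  k=0: S(0,0) = 105.5900
  k=1: S(1,0) = 131.5732; S(1,1) = 84.7380
  k=2: S(2,0) = 163.9504; S(2,1) = 105.5900; S(2,2) = 68.0038
  k=3: S(3,0) = 204.2947; S(3,1) = 131.5732; S(3,2) = 84.7380; S(3,3) = 54.5743
  k=4: S(4,0) = 254.5669; S(4,1) = 163.9504; S(4,2) = 105.5900; S(4,3) = 68.0038; S(4,4) = 43.7969
Terminal payoffs V(N, i) = max(S_T - K, 0):
  V(4,0) = 140.976900; V(4,1) = 50.360355; V(4,2) = 0.000000; V(4,3) = 0.000000; V(4,4) = 0.000000
Backward induction: V(k, i) = exp(-r*dt) * [p * V(k+1, i) + (1-p) * V(k+1, i+1)].
  V(3,0) = exp(-r*dt) * [p*140.976900 + (1-p)*50.360355] = 91.750586
  V(3,1) = exp(-r*dt) * [p*50.360355 + (1-p)*0.000000] = 23.260411
  V(3,2) = exp(-r*dt) * [p*0.000000 + (1-p)*0.000000] = 0.000000
  V(3,3) = exp(-r*dt) * [p*0.000000 + (1-p)*0.000000] = 0.000000
  V(2,0) = exp(-r*dt) * [p*91.750586 + (1-p)*23.260411] = 54.680445
  V(2,1) = exp(-r*dt) * [p*23.260411 + (1-p)*0.000000] = 10.743505
  V(2,2) = exp(-r*dt) * [p*0.000000 + (1-p)*0.000000] = 0.000000
  V(1,0) = exp(-r*dt) * [p*54.680445 + (1-p)*10.743505] = 30.938153
  V(1,1) = exp(-r*dt) * [p*10.743505 + (1-p)*0.000000] = 4.962204
  V(0,0) = exp(-r*dt) * [p*30.938153 + (1-p)*4.962204] = 16.914271

Answer: Price = V(0,0) = 16.9143


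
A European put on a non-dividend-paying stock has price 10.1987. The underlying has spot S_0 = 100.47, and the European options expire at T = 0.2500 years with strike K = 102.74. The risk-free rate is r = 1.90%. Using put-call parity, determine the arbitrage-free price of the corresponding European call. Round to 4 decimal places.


Put-call parity: C - P = S_0 * exp(-qT) - K * exp(-rT).
S_0 * exp(-qT) = 100.4700 * 1.00000000 = 100.47000000
K * exp(-rT) = 102.7400 * 0.99526126 = 102.25314220
C = P + S*exp(-qT) - K*exp(-rT)
C = 10.1987 + 100.47000000 - 102.25314220 = 8.4156

Answer: Call price = 8.4156


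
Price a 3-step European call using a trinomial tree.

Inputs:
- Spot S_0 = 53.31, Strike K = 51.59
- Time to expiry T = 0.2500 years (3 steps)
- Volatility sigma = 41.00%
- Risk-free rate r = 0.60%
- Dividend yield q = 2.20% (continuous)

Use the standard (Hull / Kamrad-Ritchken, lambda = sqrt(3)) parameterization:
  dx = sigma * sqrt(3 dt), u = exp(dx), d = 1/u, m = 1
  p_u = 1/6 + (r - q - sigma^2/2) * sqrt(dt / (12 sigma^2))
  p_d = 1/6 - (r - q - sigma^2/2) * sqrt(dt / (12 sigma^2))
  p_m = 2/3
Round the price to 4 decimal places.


Answer: Price = V(0,0) = 4.9370

Derivation:
dt = T/N = 0.083333; dx = sigma*sqrt(3*dt) = 0.205000
u = exp(dx) = 1.227525; d = 1/u = 0.814647
p_u = 0.146331, p_m = 0.666667, p_d = 0.187002
Discount per step: exp(-r*dt) = 0.999500
Stock lattice S(k, j) with j the centered position index:
  k=0: S(0,+0) = 53.3100
  k=1: S(1,-1) = 43.4288; S(1,+0) = 53.3100; S(1,+1) = 65.4394
  k=2: S(2,-2) = 35.3792; S(2,-1) = 43.4288; S(2,+0) = 53.3100; S(2,+1) = 65.4394; S(2,+2) = 80.3285
  k=3: S(3,-3) = 28.8216; S(3,-2) = 35.3792; S(3,-1) = 43.4288; S(3,+0) = 53.3100; S(3,+1) = 65.4394; S(3,+2) = 80.3285; S(3,+3) = 98.6052
Terminal payoffs V(N, j) = max(S_T - K, 0):
  V(3,-3) = 0.000000; V(3,-2) = 0.000000; V(3,-1) = 0.000000; V(3,+0) = 1.720000; V(3,+1) = 13.849361; V(3,+2) = 28.738456; V(3,+3) = 47.015193
Backward induction: V(k, j) = exp(-r*dt) * [p_u * V(k+1, j+1) + p_m * V(k+1, j) + p_d * V(k+1, j-1)]
  V(2,-2) = exp(-r*dt) * [p_u*0.000000 + p_m*0.000000 + p_d*0.000000] = 0.000000
  V(2,-1) = exp(-r*dt) * [p_u*1.720000 + p_m*0.000000 + p_d*0.000000] = 0.251564
  V(2,+0) = exp(-r*dt) * [p_u*13.849361 + p_m*1.720000 + p_d*0.000000] = 3.171675
  V(2,+1) = exp(-r*dt) * [p_u*28.738456 + p_m*13.849361 + p_d*1.720000] = 13.753008
  V(2,+2) = exp(-r*dt) * [p_u*47.015193 + p_m*28.738456 + p_d*13.849361] = 28.614313
  V(1,-1) = exp(-r*dt) * [p_u*3.171675 + p_m*0.251564 + p_d*0.000000] = 0.631509
  V(1,+0) = exp(-r*dt) * [p_u*13.753008 + p_m*3.171675 + p_d*0.251564] = 4.171902
  V(1,+1) = exp(-r*dt) * [p_u*28.614313 + p_m*13.753008 + p_d*3.171675] = 13.941979
  V(0,+0) = exp(-r*dt) * [p_u*13.941979 + p_m*4.171902 + p_d*0.631509] = 4.937041


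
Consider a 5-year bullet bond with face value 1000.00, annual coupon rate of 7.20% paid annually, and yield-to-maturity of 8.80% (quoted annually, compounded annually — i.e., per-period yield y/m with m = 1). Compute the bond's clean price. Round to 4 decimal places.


Answer: Price = 937.4413

Derivation:
Coupon per period c = face * coupon_rate / m = 72.000000
Periods per year m = 1; per-period yield y/m = 0.088000
Number of cashflows N = 5
Cashflows (t years, CF_t, discount factor 1/(1+y/m)^(m*t), PV):
  t = 1.0000: CF_t = 72.000000, DF = 0.919118, PV = 66.176471
  t = 2.0000: CF_t = 72.000000, DF = 0.844777, PV = 60.823962
  t = 3.0000: CF_t = 72.000000, DF = 0.776450, PV = 55.904377
  t = 4.0000: CF_t = 72.000000, DF = 0.713649, PV = 51.382699
  t = 5.0000: CF_t = 1072.000000, DF = 0.655927, PV = 703.153768
Price P = sum_t PV_t = 937.441277


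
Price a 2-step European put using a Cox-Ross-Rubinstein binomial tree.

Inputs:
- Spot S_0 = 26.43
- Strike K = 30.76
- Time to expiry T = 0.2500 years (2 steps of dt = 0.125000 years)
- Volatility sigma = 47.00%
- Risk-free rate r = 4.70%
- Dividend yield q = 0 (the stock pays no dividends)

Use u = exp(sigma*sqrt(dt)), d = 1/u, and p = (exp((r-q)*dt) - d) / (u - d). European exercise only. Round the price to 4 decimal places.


Answer: Price = V(0,0) = 5.3354

Derivation:
dt = T/N = 0.125000
u = exp(sigma*sqrt(dt)) = 1.180774; d = 1/u = 0.846902
p = (exp((r-q)*dt) - d) / (u - d) = 0.476201
Discount per step: exp(-r*dt) = 0.994142
Stock lattice S(k, i) with i counting down-moves:
  k=0: S(0,0) = 26.4300
  k=1: S(1,0) = 31.2079; S(1,1) = 22.3836
  k=2: S(2,0) = 36.8494; S(2,1) = 26.4300; S(2,2) = 18.9567
Terminal payoffs V(N, i) = max(K - S_T, 0):
  V(2,0) = 0.000000; V(2,1) = 4.330000; V(2,2) = 11.803260
Backward induction: V(k, i) = exp(-r*dt) * [p * V(k+1, i) + (1-p) * V(k+1, i+1)].
  V(1,0) = exp(-r*dt) * [p*0.000000 + (1-p)*4.330000] = 2.254763
  V(1,1) = exp(-r*dt) * [p*4.330000 + (1-p)*11.803260] = 8.196190
  V(0,0) = exp(-r*dt) * [p*2.254763 + (1-p)*8.196190] = 5.335438


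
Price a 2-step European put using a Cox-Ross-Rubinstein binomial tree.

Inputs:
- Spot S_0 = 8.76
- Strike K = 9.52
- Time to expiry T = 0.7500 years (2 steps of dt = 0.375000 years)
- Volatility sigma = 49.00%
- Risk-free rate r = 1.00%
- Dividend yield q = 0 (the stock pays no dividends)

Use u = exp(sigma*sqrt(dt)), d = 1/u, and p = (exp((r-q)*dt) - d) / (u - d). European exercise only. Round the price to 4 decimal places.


Answer: Price = V(0,0) = 1.8808

Derivation:
dt = T/N = 0.375000
u = exp(sigma*sqrt(dt)) = 1.349943; d = 1/u = 0.740772
p = (exp((r-q)*dt) - d) / (u - d) = 0.431710
Discount per step: exp(-r*dt) = 0.996257
Stock lattice S(k, i) with i counting down-moves:
  k=0: S(0,0) = 8.7600
  k=1: S(1,0) = 11.8255; S(1,1) = 6.4892
  k=2: S(2,0) = 15.9638; S(2,1) = 8.7600; S(2,2) = 4.8070
Terminal payoffs V(N, i) = max(K - S_T, 0):
  V(2,0) = 0.000000; V(2,1) = 0.760000; V(2,2) = 4.713011
Backward induction: V(k, i) = exp(-r*dt) * [p * V(k+1, i) + (1-p) * V(k+1, i+1)].
  V(1,0) = exp(-r*dt) * [p*0.000000 + (1-p)*0.760000] = 0.430284
  V(1,1) = exp(-r*dt) * [p*0.760000 + (1-p)*4.713011] = 2.995205
  V(0,0) = exp(-r*dt) * [p*0.430284 + (1-p)*2.995205] = 1.880837


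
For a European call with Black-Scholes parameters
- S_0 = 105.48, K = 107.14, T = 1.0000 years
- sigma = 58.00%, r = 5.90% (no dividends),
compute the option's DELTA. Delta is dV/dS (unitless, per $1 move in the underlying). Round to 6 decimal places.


Answer: Delta = 0.642370

Derivation:
d1 = 0.3648016742; d2 = -0.2151983258
phi(d1) = 0.3732605178; exp(-qT) = 1.0000000000; exp(-rT) = 0.9427067692
N(d1) = 0.6423702724
Delta = exp(-qT) * N(d1) = 1.0000000000 * 0.6423702724 = 0.642370


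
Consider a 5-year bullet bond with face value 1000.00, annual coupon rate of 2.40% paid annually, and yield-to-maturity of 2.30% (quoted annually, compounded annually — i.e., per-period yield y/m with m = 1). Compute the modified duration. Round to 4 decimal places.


Answer: Modified duration = 4.6644

Derivation:
Coupon per period c = face * coupon_rate / m = 24.000000
Periods per year m = 1; per-period yield y/m = 0.023000
Number of cashflows N = 5
Cashflows (t years, CF_t, discount factor 1/(1+y/m)^(m*t), PV):
  t = 1.0000: CF_t = 24.000000, DF = 0.977517, PV = 23.460411
  t = 2.0000: CF_t = 24.000000, DF = 0.955540, PV = 22.932953
  t = 3.0000: CF_t = 24.000000, DF = 0.934056, PV = 22.417354
  t = 4.0000: CF_t = 24.000000, DF = 0.913056, PV = 21.913347
  t = 5.0000: CF_t = 1024.000000, DF = 0.892528, PV = 913.948634
Price P = sum_t PV_t = 1004.672697
First compute Macaulay numerator sum_t t * PV_t:
  t * PV_t at t = 1.0000: 23.460411
  t * PV_t at t = 2.0000: 45.865905
  t * PV_t at t = 3.0000: 67.252061
  t * PV_t at t = 4.0000: 87.653386
  t * PV_t at t = 5.0000: 4569.743170
Macaulay duration D = 4793.974933 / 1004.672697 = 4.771678
Modified duration = D / (1 + y/m) = 4.771678 / (1 + 0.023000) = 4.664397


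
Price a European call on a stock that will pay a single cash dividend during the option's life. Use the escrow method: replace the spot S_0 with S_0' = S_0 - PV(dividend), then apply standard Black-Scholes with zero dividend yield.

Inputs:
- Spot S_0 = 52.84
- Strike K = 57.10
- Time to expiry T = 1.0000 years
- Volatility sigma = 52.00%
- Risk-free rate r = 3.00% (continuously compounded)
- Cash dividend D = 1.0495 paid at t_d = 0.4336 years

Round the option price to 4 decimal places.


Answer: Price = 9.2828

Derivation:
PV(D) = D * exp(-r * t_d) = 1.0495 * 0.98707624 = 1.03593651
S_0' = S_0 - PV(D) = 52.8400 - 1.03593651 = 51.80406349
d1 = (ln(S_0'/K) + (r + sigma^2/2)*T) / (sigma*sqrt(T)) = 0.13050861
d2 = d1 - sigma*sqrt(T) = -0.38949139
exp(-rT) = 0.97044553
N(d1) = 0.55191798; N(d2) = 0.34845634
C = S_0' * N(d1) - K * exp(-rT) * N(d2) = 51.80406349 * 0.55191798 - 57.1000 * 0.97044553 * 0.34845634 = 9.2828


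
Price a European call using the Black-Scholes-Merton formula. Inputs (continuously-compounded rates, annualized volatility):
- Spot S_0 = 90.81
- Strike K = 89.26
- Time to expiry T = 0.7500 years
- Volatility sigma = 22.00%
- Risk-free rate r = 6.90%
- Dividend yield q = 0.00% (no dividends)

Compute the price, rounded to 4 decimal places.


d1 = (ln(S/K) + (r - q + 0.5*sigma^2) * T) / (sigma * sqrt(T)) = 0.45724017
d2 = d1 - sigma * sqrt(T) = 0.26671458
exp(-rT) = 0.94956623; exp(-qT) = 1.00000000
C = S_0 * exp(-qT) * N(d1) - K * exp(-rT) * N(d2)
N(d1) = 0.67625079; N(d2) = 0.60515554
C = 90.8100 * 1.00000000 * 0.67625079 - 89.2600 * 0.94956623 * 0.60515554 = 10.1184

Answer: Price = 10.1184


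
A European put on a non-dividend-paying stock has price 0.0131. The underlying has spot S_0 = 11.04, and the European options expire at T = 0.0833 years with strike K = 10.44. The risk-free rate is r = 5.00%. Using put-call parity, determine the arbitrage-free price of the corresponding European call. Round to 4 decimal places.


Answer: Call price = 0.6565

Derivation:
Put-call parity: C - P = S_0 * exp(-qT) - K * exp(-rT).
S_0 * exp(-qT) = 11.0400 * 1.00000000 = 11.04000000
K * exp(-rT) = 10.4400 * 0.99584366 = 10.39660783
C = P + S*exp(-qT) - K*exp(-rT)
C = 0.0131 + 11.04000000 - 10.39660783 = 0.6565


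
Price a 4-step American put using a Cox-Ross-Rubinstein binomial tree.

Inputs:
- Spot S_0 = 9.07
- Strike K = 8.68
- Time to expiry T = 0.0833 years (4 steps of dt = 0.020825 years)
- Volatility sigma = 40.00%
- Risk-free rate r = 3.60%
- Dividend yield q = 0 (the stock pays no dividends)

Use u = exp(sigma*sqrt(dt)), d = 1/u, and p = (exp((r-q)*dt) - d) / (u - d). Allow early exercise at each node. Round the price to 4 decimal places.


dt = T/N = 0.020825
u = exp(sigma*sqrt(dt)) = 1.059422; d = 1/u = 0.943911
p = (exp((r-q)*dt) - d) / (u - d) = 0.492066
Discount per step: exp(-r*dt) = 0.999251
Stock lattice S(k, i) with i counting down-moves:
  k=0: S(0,0) = 9.0700
  k=1: S(1,0) = 9.6090; S(1,1) = 8.5613
  k=2: S(2,0) = 10.1799; S(2,1) = 9.0700; S(2,2) = 8.0811
  k=3: S(3,0) = 10.7849; S(3,1) = 9.6090; S(3,2) = 8.5613; S(3,3) = 7.6278
  k=4: S(4,0) = 11.4257; S(4,1) = 10.1799; S(4,2) = 9.0700; S(4,3) = 8.0811; S(4,4) = 7.2000
Terminal payoffs V(N, i) = max(K - S_T, 0):
  V(4,0) = 0.000000; V(4,1) = 0.000000; V(4,2) = 0.000000; V(4,3) = 0.598922; V(4,4) = 1.480019
Backward induction: V(k, i) = exp(-r*dt) * [p * V(k+1, i) + (1-p) * V(k+1, i+1)]; then take max(V_cont, immediate exercise) for American.
  V(3,0) = exp(-r*dt) * [p*0.000000 + (1-p)*0.000000] = 0.000000; exercise = 0.000000; V(3,0) = max -> 0.000000
  V(3,1) = exp(-r*dt) * [p*0.000000 + (1-p)*0.000000] = 0.000000; exercise = 0.000000; V(3,1) = max -> 0.000000
  V(3,2) = exp(-r*dt) * [p*0.000000 + (1-p)*0.598922] = 0.303985; exercise = 0.118728; V(3,2) = max -> 0.303985
  V(3,3) = exp(-r*dt) * [p*0.598922 + (1-p)*1.480019] = 1.045677; exercise = 1.052182; V(3,3) = max -> 1.052182
  V(2,0) = exp(-r*dt) * [p*0.000000 + (1-p)*0.000000] = 0.000000; exercise = 0.000000; V(2,0) = max -> 0.000000
  V(2,1) = exp(-r*dt) * [p*0.000000 + (1-p)*0.303985] = 0.154289; exercise = 0.000000; V(2,1) = max -> 0.154289
  V(2,2) = exp(-r*dt) * [p*0.303985 + (1-p)*1.052182] = 0.683507; exercise = 0.598922; V(2,2) = max -> 0.683507
  V(1,0) = exp(-r*dt) * [p*0.000000 + (1-p)*0.154289] = 0.078310; exercise = 0.000000; V(1,0) = max -> 0.078310
  V(1,1) = exp(-r*dt) * [p*0.154289 + (1-p)*0.683507] = 0.422780; exercise = 0.118728; V(1,1) = max -> 0.422780
  V(0,0) = exp(-r*dt) * [p*0.078310 + (1-p)*0.422780] = 0.253088; exercise = 0.000000; V(0,0) = max -> 0.253088

Answer: Price = V(0,0) = 0.2531


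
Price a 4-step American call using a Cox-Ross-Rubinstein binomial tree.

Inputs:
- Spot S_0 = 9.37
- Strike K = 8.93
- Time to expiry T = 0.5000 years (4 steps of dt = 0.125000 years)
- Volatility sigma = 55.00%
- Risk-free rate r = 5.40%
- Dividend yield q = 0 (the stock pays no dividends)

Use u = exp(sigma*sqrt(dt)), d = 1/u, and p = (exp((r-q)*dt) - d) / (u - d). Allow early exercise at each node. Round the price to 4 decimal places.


Answer: Price = V(0,0) = 1.7417

Derivation:
dt = T/N = 0.125000
u = exp(sigma*sqrt(dt)) = 1.214648; d = 1/u = 0.823284
p = (exp((r-q)*dt) - d) / (u - d) = 0.468845
Discount per step: exp(-r*dt) = 0.993273
Stock lattice S(k, i) with i counting down-moves:
  k=0: S(0,0) = 9.3700
  k=1: S(1,0) = 11.3813; S(1,1) = 7.7142
  k=2: S(2,0) = 13.8242; S(2,1) = 9.3700; S(2,2) = 6.3509
  k=3: S(3,0) = 16.7916; S(3,1) = 11.3813; S(3,2) = 7.7142; S(3,3) = 5.2286
  k=4: S(4,0) = 20.3958; S(4,1) = 13.8242; S(4,2) = 9.3700; S(4,3) = 6.3509; S(4,4) = 4.3046
Terminal payoffs V(N, i) = max(S_T - K, 0):
  V(4,0) = 11.465832; V(4,1) = 4.894216; V(4,2) = 0.440000; V(4,3) = 0.000000; V(4,4) = 0.000000
Backward induction: V(k, i) = exp(-r*dt) * [p * V(k+1, i) + (1-p) * V(k+1, i+1)]; then take max(V_cont, immediate exercise) for American.
  V(3,0) = exp(-r*dt) * [p*11.465832 + (1-p)*4.894216] = 7.921631; exercise = 7.861557; V(3,0) = max -> 7.921631
  V(3,1) = exp(-r*dt) * [p*4.894216 + (1-p)*0.440000] = 2.511327; exercise = 2.451252; V(3,1) = max -> 2.511327
  V(3,2) = exp(-r*dt) * [p*0.440000 + (1-p)*0.000000] = 0.204904; exercise = 0.000000; V(3,2) = max -> 0.204904
  V(3,3) = exp(-r*dt) * [p*0.000000 + (1-p)*0.000000] = 0.000000; exercise = 0.000000; V(3,3) = max -> 0.000000
  V(2,0) = exp(-r*dt) * [p*7.921631 + (1-p)*2.511327] = 5.013961; exercise = 4.894216; V(2,0) = max -> 5.013961
  V(2,1) = exp(-r*dt) * [p*2.511327 + (1-p)*0.204904] = 1.277605; exercise = 0.440000; V(2,1) = max -> 1.277605
  V(2,2) = exp(-r*dt) * [p*0.204904 + (1-p)*0.000000] = 0.095422; exercise = 0.000000; V(2,2) = max -> 0.095422
  V(1,0) = exp(-r*dt) * [p*5.013961 + (1-p)*1.277605] = 3.008996; exercise = 2.451252; V(1,0) = max -> 3.008996
  V(1,1) = exp(-r*dt) * [p*1.277605 + (1-p)*0.095422] = 0.645312; exercise = 0.000000; V(1,1) = max -> 0.645312
  V(0,0) = exp(-r*dt) * [p*3.008996 + (1-p)*0.645312] = 1.741716; exercise = 0.440000; V(0,0) = max -> 1.741716


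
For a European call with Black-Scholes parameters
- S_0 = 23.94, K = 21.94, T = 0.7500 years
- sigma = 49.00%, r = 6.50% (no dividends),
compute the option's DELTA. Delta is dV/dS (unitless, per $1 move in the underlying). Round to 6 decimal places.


d1 = 0.5326391928; d2 = 0.1082867449
phi(d1) = 0.3461819455; exp(-qT) = 1.0000000000; exp(-rT) = 0.9524192047
N(d1) = 0.7028583169
Delta = exp(-qT) * N(d1) = 1.0000000000 * 0.7028583169 = 0.702858

Answer: Delta = 0.702858


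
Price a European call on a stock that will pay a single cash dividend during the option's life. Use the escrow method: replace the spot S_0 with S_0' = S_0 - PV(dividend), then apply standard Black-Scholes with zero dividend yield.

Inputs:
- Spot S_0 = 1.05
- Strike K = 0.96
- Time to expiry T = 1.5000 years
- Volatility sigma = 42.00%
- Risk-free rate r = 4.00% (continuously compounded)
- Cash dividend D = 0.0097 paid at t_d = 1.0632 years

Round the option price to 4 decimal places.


Answer: Price = 0.2728

Derivation:
PV(D) = D * exp(-r * t_d) = 0.0097 * 0.95836363 = 0.00929613
S_0' = S_0 - PV(D) = 1.0500 - 0.00929613 = 1.04070387
d1 = (ln(S_0'/K) + (r + sigma^2/2)*T) / (sigma*sqrt(T)) = 0.53076026
d2 = d1 - sigma*sqrt(T) = 0.01636741
exp(-rT) = 0.94176453
N(d1) = 0.70220754; N(d2) = 0.50652936
C = S_0' * N(d1) - K * exp(-rT) * N(d2) = 1.04070387 * 0.70220754 - 0.9600 * 0.94176453 * 0.50652936 = 0.2728


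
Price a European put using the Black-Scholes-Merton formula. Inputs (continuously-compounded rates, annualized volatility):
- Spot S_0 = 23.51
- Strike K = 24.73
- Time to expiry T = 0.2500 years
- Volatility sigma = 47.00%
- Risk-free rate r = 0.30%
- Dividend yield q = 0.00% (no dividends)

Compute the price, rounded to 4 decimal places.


Answer: Price = 2.9062

Derivation:
d1 = (ln(S/K) + (r - q + 0.5*sigma^2) * T) / (sigma * sqrt(T)) = -0.09459029
d2 = d1 - sigma * sqrt(T) = -0.32959029
exp(-rT) = 0.99925028; exp(-qT) = 1.00000000
P = K * exp(-rT) * N(-d2) - S_0 * exp(-qT) * N(-d1)
N(-d1) = 0.53767987; N(-d2) = 0.62914522
P = 24.7300 * 0.99925028 * 0.62914522 - 23.5100 * 1.00000000 * 0.53767987 = 2.9062


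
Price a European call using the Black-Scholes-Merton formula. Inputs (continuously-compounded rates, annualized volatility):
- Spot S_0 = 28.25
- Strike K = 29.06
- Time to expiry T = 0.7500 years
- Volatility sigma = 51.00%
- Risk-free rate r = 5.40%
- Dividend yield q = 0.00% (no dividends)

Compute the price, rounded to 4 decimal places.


d1 = (ln(S/K) + (r - q + 0.5*sigma^2) * T) / (sigma * sqrt(T)) = 0.24852846
d2 = d1 - sigma * sqrt(T) = -0.19314450
exp(-rT) = 0.96030916; exp(-qT) = 1.00000000
C = S_0 * exp(-qT) * N(d1) - K * exp(-rT) * N(d2)
N(d1) = 0.59813722; N(d2) = 0.42342290
C = 28.2500 * 1.00000000 * 0.59813722 - 29.0600 * 0.96030916 * 0.42342290 = 5.0811

Answer: Price = 5.0811


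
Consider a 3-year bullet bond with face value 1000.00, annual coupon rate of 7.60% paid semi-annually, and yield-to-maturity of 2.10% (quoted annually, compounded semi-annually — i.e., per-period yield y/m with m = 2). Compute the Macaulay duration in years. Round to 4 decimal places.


Answer: Macaulay duration = 2.7600 years

Derivation:
Coupon per period c = face * coupon_rate / m = 38.000000
Periods per year m = 2; per-period yield y/m = 0.010500
Number of cashflows N = 6
Cashflows (t years, CF_t, discount factor 1/(1+y/m)^(m*t), PV):
  t = 0.5000: CF_t = 38.000000, DF = 0.989609, PV = 37.605146
  t = 1.0000: CF_t = 38.000000, DF = 0.979326, PV = 37.214395
  t = 1.5000: CF_t = 38.000000, DF = 0.969150, PV = 36.827704
  t = 2.0000: CF_t = 38.000000, DF = 0.959080, PV = 36.445031
  t = 2.5000: CF_t = 38.000000, DF = 0.949114, PV = 36.066335
  t = 3.0000: CF_t = 1038.000000, DF = 0.939252, PV = 974.943496
Price P = sum_t PV_t = 1159.102106
Macaulay numerator sum_t t * PV_t:
  t * PV_t at t = 0.5000: 18.802573
  t * PV_t at t = 1.0000: 37.214395
  t * PV_t at t = 1.5000: 55.241556
  t * PV_t at t = 2.0000: 72.890062
  t * PV_t at t = 2.5000: 90.165836
  t * PV_t at t = 3.0000: 2924.830488
Macaulay duration D = (sum_t t * PV_t) / P = 3199.144911 / 1159.102106 = 2.760020


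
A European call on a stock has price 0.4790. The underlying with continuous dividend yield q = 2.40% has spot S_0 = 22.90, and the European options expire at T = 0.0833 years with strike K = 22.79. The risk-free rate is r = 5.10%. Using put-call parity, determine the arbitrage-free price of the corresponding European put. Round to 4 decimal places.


Answer: Put price = 0.3181

Derivation:
Put-call parity: C - P = S_0 * exp(-qT) - K * exp(-rT).
S_0 * exp(-qT) = 22.9000 * 0.99800280 = 22.85426405
K * exp(-rT) = 22.7900 * 0.99576071 = 22.69338661
P = C - S*exp(-qT) + K*exp(-rT)
P = 0.4790 - 22.85426405 + 22.69338661 = 0.3181


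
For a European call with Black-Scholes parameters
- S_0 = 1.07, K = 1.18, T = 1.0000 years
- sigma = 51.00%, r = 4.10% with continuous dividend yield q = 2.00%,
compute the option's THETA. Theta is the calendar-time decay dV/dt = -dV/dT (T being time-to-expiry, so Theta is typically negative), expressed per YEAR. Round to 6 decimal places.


Answer: Theta = -0.110662

Derivation:
d1 = 0.1043023725; d2 = -0.4056976275
phi(d1) = 0.3967781282; exp(-qT) = 0.9801986733; exp(-rT) = 0.9598291299
Theta = -S*exp(-qT)*phi(d1)*sigma/(2*sqrt(T)) - r*K*exp(-rT)*N(d2) + q*S*exp(-qT)*N(d1)
N(d1) = 0.5415353024; N(d2) = 0.3424823929; sqrt(T) = 1.0000000000
Term 1 = -1.0700 * 0.9801986733 * 0.3967781282 * 0.5100 / (2 * 1.0000000000) = -0.1061172026
Term 2 = -0.0410 * 1.1800 * 0.9598291299 * 0.3424823929 = -0.0159036950
Term 3 = 0.0200 * 1.0700 * 0.9801986733 * 0.5415353024 = 0.0113593808
Theta = -0.1061172026 + (-0.0159036950) + (0.0113593808) = -0.110662


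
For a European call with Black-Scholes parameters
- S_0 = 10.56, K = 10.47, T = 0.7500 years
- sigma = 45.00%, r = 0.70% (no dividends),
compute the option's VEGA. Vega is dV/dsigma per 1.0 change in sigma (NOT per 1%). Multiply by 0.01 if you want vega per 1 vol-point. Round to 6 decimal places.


d1 = 0.2302902766; d2 = -0.1594211551
phi(d1) = 0.3885026302; exp(-qT) = 1.0000000000; exp(-rT) = 0.9947637572
Vega = S * exp(-qT) * phi(d1) * sqrt(T) = 10.5600 * 1.0000000000 * 0.3885026302 * 0.8660254038 = 3.552945

Answer: Vega = 3.552945


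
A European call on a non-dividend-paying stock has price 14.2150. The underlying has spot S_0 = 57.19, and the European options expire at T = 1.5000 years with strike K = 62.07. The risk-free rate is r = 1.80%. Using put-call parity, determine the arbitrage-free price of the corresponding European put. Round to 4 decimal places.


Put-call parity: C - P = S_0 * exp(-qT) - K * exp(-rT).
S_0 * exp(-qT) = 57.1900 * 1.00000000 = 57.19000000
K * exp(-rT) = 62.0700 * 0.97336124 = 60.41653226
P = C - S*exp(-qT) + K*exp(-rT)
P = 14.2150 - 57.19000000 + 60.41653226 = 17.4415

Answer: Put price = 17.4415


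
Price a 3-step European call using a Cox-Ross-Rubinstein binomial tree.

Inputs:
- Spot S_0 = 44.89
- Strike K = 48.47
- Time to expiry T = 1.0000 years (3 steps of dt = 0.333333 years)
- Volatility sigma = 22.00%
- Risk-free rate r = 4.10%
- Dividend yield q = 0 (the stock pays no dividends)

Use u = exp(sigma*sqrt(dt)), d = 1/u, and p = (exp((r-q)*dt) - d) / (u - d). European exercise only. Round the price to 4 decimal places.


dt = T/N = 0.333333
u = exp(sigma*sqrt(dt)) = 1.135436; d = 1/u = 0.880719
p = (exp((r-q)*dt) - d) / (u - d) = 0.522311
Discount per step: exp(-r*dt) = 0.986426
Stock lattice S(k, i) with i counting down-moves:
  k=0: S(0,0) = 44.8900
  k=1: S(1,0) = 50.9697; S(1,1) = 39.5355
  k=2: S(2,0) = 57.8729; S(2,1) = 44.8900; S(2,2) = 34.8196
  k=3: S(3,0) = 65.7110; S(3,1) = 50.9697; S(3,2) = 39.5355; S(3,3) = 30.6663
Terminal payoffs V(N, i) = max(S_T - K, 0):
  V(3,0) = 17.240993; V(3,1) = 2.499739; V(3,2) = 0.000000; V(3,3) = 0.000000
Backward induction: V(k, i) = exp(-r*dt) * [p * V(k+1, i) + (1-p) * V(k+1, i+1)].
  V(2,0) = exp(-r*dt) * [p*17.240993 + (1-p)*2.499739] = 10.060814
  V(2,1) = exp(-r*dt) * [p*2.499739 + (1-p)*0.000000] = 1.287919
  V(2,2) = exp(-r*dt) * [p*0.000000 + (1-p)*0.000000] = 0.000000
  V(1,0) = exp(-r*dt) * [p*10.060814 + (1-p)*1.287919] = 5.790418
  V(1,1) = exp(-r*dt) * [p*1.287919 + (1-p)*0.000000] = 0.663563
  V(0,0) = exp(-r*dt) * [p*5.790418 + (1-p)*0.663563] = 3.296020

Answer: Price = V(0,0) = 3.2960


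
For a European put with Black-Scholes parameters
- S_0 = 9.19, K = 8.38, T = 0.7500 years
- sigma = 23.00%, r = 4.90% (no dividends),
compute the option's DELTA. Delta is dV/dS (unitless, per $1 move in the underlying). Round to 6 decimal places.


d1 = 0.7473197880; d2 = 0.5481339452
phi(d1) = 0.3017422913; exp(-qT) = 1.0000000000; exp(-rT) = 0.9639170845
N(-d1) = 0.2274352753
Delta = -exp(-qT) * N(-d1) = -1.0000000000 * 0.2274352753 = -0.227435

Answer: Delta = -0.227435


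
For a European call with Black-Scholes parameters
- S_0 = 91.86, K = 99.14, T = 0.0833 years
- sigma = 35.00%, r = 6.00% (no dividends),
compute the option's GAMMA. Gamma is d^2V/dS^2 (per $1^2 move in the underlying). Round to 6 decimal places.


d1 = -0.6550163456; d2 = -0.7560324334
phi(d1) = 0.3219169327; exp(-qT) = 1.0000000000; exp(-rT) = 0.9950144692
Gamma = exp(-qT) * phi(d1) / (S * sigma * sqrt(T)) = 1.0000000000 * 0.3219169327 / (91.8600 * 0.3500 * 0.2886173938) = 0.034692

Answer: Gamma = 0.034692


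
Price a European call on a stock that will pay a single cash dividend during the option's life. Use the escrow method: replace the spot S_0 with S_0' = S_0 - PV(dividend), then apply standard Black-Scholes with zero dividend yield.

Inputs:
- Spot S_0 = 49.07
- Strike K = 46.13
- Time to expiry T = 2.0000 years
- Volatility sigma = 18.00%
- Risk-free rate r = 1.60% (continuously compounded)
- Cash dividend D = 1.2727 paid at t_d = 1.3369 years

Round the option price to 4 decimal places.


PV(D) = D * exp(-r * t_d) = 1.2727 * 0.97883675 = 1.24576553
S_0' = S_0 - PV(D) = 49.0700 - 1.24576553 = 47.82423447
d1 = (ln(S_0'/K) + (r + sigma^2/2)*T) / (sigma*sqrt(T)) = 0.39467955
d2 = d1 - sigma*sqrt(T) = 0.14012111
exp(-rT) = 0.96850658
N(d1) = 0.65346030; N(d2) = 0.55571785
C = S_0' * N(d1) - K * exp(-rT) * N(d2) = 47.82423447 * 0.65346030 - 46.1300 * 0.96850658 * 0.55571785 = 6.4233

Answer: Price = 6.4233


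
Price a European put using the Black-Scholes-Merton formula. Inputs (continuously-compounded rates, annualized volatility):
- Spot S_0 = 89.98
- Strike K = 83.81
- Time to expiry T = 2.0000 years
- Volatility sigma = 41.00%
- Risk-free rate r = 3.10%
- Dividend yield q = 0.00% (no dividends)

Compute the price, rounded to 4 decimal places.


Answer: Price = 14.1329

Derivation:
d1 = (ln(S/K) + (r - q + 0.5*sigma^2) * T) / (sigma * sqrt(T)) = 0.51935284
d2 = d1 - sigma * sqrt(T) = -0.06047472
exp(-rT) = 0.93988289; exp(-qT) = 1.00000000
P = K * exp(-rT) * N(-d2) - S_0 * exp(-qT) * N(-d1)
N(-d1) = 0.30175736; N(-d2) = 0.52411122
P = 83.8100 * 0.93988289 * 0.52411122 - 89.9800 * 1.00000000 * 0.30175736 = 14.1329
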